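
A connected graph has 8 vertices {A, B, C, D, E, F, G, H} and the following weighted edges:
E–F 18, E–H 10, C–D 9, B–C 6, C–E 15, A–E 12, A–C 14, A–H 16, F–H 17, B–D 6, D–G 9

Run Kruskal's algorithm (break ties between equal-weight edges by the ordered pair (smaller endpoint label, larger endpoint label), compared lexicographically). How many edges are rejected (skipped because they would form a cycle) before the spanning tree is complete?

Kruskal's algorithm — process edges by increasing weight (ties by edge label):
B–C (6): add — endpoints in different components.
B–D (6): add — endpoints in different components.
C–D (9): skip — C and D already connected.
D–G (9): add — endpoints in different components.
E–H (10): add — endpoints in different components.
A–E (12): add — endpoints in different components.
A–C (14): add — endpoints in different components.
C–E (15): skip — C and E already connected.
A–H (16): skip — A and H already connected.
F–H (17): add — endpoints in different components.
Edges rejected before the tree was complete: 3.

3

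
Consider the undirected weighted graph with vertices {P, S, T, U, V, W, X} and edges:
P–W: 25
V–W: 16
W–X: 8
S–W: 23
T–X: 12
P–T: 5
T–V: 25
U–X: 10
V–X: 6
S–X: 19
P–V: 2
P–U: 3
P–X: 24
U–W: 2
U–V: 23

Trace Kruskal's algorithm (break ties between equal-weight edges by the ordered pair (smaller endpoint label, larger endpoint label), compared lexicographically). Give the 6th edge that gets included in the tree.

Sort edges by weight, then run Kruskal:
P–V (2): add. Components now {P,V} {X} {U} {T} {W} {S}
U–W (2): add. Components now {P,V} {X} {U,W} {T} {S}
P–U (3): add. Components now {P,U,V,W} {X} {T} {S}
P–T (5): add. Components now {P,T,U,V,W} {X} {S}
V–X (6): add. Components now {P,T,U,V,W,X} {S}
W–X (8): skip — X and W already connected.
U–X (10): skip — X and U already connected.
T–X (12): skip — X and T already connected.
V–W (16): skip — V and W already connected.
S–X (19): add. Components now {P,S,T,U,V,W,X}
The 6th edge added is S–X.

S-X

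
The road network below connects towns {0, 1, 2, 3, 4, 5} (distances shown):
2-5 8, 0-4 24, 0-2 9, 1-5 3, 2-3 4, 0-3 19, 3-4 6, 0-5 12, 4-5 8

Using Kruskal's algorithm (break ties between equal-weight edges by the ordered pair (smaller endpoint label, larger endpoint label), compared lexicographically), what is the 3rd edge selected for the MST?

Sort edges by weight, then run Kruskal:
1-5 (3): add. Components now {0} {1,5} {2} {3} {4}
2-3 (4): add. Components now {0} {1,5} {2,3} {4}
3-4 (6): add. Components now {0} {1,5} {2,3,4}
2-5 (8): add. Components now {0} {1,2,3,4,5}
4-5 (8): skip — 4 and 5 already connected.
0-2 (9): add. Components now {0,1,2,3,4,5}
The 3rd edge added is 3-4.

3-4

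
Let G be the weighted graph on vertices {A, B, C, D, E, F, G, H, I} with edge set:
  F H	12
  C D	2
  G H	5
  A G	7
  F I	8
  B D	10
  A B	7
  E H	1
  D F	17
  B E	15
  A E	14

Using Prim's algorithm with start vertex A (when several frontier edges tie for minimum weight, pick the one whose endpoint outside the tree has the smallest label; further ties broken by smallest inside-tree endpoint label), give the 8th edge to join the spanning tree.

Prim's algorithm from A:
Step 1: frontier [A B 7, A G 7, A E 14] → take A B (7); add B.
Step 2: frontier [A G 7, A E 14, B D 10, B E 15] → take A G (7); add G.
Step 3: frontier [A E 14, B D 10, B E 15, G H 5] → take G H (5); add H.
Step 4: frontier [A E 14, B D 10, B E 15, E H 1, F H 12] → take E H (1); add E.
Step 5: frontier [B D 10, F H 12] → take B D (10); add D.
Step 6: frontier [C D 2, D F 17, F H 12] → take C D (2); add C.
Step 7: frontier [D F 17, F H 12] → take F H (12); add F.
Step 8: frontier [F I 8] → take F I (8); add I.
The 8th edge added is F I.

F-I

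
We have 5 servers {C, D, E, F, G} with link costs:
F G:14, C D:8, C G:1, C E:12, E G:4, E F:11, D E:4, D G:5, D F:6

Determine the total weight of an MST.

Kruskal: consider edges lightest-first.
C G (1): add — endpoints in different components.
D E (4): add — endpoints in different components.
E G (4): add — endpoints in different components.
D G (5): skip — D and G already connected.
D F (6): add — endpoints in different components.
MST edges: C G, D E, E G, D F; total weight 1+4+4+6 = 15.

15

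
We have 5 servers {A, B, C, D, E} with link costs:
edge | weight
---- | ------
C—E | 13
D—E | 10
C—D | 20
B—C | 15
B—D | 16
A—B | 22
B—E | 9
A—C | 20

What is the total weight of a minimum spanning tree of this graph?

Grow the tree from A using Prim:
Step 1: cheapest edge leaving the tree is A—C (20); add C.
Step 2: cheapest edge leaving the tree is C—E (13); add E.
Step 3: cheapest edge leaving the tree is B—E (9); add B.
Step 4: cheapest edge leaving the tree is D—E (10); add D.
MST edges: A—C, C—E, B—E, D—E; total weight 20+13+9+10 = 52.

52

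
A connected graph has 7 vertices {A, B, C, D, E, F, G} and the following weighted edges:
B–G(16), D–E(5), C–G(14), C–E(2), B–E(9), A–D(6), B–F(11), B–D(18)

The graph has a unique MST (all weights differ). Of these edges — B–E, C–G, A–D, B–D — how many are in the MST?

3

Kruskal's algorithm — process edges by increasing weight (ties by edge label):
C–E (2): add — endpoints in different components.
D–E (5): add — endpoints in different components.
A–D (6): add — endpoints in different components.
B–E (9): add — endpoints in different components.
B–F (11): add — endpoints in different components.
C–G (14): add — endpoints in different components.
MST edge set: {C–E, D–E, A–D, B–E, B–F, C–G}.
Of the listed edges, {B–E, C–G, A–D} are in the MST → 3.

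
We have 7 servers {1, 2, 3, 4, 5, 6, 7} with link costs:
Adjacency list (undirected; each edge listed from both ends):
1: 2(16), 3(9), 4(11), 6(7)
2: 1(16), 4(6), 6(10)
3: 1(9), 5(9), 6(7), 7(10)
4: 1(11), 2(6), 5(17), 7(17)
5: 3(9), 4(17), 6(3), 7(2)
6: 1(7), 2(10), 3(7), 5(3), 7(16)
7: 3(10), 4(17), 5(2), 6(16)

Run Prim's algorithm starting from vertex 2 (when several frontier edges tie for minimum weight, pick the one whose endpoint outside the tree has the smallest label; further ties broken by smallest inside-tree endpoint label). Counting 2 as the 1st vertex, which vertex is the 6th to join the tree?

Prim's algorithm from 2:
Step 1: cheapest edge leaving the tree is 2–4 (6); add 4.
Step 2: cheapest edge leaving the tree is 2–6 (10); add 6.
Step 3: cheapest edge leaving the tree is 5–6 (3); add 5.
Step 4: cheapest edge leaving the tree is 5–7 (2); add 7.
Step 5: cheapest edge leaving the tree is 1–6 (7); add 1.
Step 6: cheapest edge leaving the tree is 3–6 (7); add 3.
Vertex order: 2, 4, 6, 5, 7, 1, 3. The 6th vertex is 1.

1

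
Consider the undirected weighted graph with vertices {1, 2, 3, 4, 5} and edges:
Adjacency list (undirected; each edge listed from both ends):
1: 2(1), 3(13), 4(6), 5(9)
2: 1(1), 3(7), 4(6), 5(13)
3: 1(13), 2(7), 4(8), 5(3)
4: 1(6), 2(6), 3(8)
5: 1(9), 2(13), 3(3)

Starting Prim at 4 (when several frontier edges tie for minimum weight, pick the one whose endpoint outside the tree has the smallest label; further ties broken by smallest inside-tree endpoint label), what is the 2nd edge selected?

Prim, starting at 4.
Step 1: frontier [1-4 6, 2-4 6, 3-4 8] → take 1-4 (6); add 1.
Step 2: frontier [1-2 1, 1-5 9, 1-3 13, 2-4 6, 3-4 8] → take 1-2 (1); add 2.
Step 3: frontier [1-5 9, 1-3 13, 2-3 7, 2-5 13, 3-4 8] → take 2-3 (7); add 3.
Step 4: frontier [1-5 9, 2-5 13, 3-5 3] → take 3-5 (3); add 5.
The 2nd edge added is 1-2.

1-2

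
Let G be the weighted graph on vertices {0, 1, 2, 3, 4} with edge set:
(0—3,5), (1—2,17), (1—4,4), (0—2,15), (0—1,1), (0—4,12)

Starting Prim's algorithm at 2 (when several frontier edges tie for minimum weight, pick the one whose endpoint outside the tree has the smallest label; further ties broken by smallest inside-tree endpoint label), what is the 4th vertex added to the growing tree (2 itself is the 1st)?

Prim's algorithm from 2:
Step 1: cheapest edge leaving the tree is 0—2 (15); add 0.
Step 2: cheapest edge leaving the tree is 0—1 (1); add 1.
Step 3: cheapest edge leaving the tree is 1—4 (4); add 4.
Step 4: cheapest edge leaving the tree is 0—3 (5); add 3.
Vertex order: 2, 0, 1, 4, 3. The 4th vertex is 4.

4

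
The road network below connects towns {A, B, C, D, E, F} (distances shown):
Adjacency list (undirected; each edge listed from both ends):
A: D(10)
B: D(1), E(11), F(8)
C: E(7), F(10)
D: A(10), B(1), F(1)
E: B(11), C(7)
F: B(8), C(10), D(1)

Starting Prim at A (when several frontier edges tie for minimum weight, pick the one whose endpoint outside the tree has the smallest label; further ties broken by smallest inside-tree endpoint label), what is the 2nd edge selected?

Prim's algorithm from A:
Step 1: frontier [A-D 10] → take A-D (10); add D.
Step 2: frontier [B-D 1, D-F 1] → take B-D (1); add B.
Step 3: frontier [B-F 8, B-E 11, D-F 1] → take D-F (1); add F.
Step 4: frontier [B-E 11, C-F 10] → take C-F (10); add C.
Step 5: frontier [B-E 11, C-E 7] → take C-E (7); add E.
The 2nd edge added is B-D.

B-D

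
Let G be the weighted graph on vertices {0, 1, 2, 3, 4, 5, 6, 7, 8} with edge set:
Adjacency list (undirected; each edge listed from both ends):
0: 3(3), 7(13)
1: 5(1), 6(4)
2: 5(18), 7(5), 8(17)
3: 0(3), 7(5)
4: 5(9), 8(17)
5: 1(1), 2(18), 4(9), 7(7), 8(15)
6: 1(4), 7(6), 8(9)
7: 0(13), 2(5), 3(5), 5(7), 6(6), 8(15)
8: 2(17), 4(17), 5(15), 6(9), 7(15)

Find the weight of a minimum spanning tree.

Grow the tree from 8 using Prim:
Step 1: cheapest edge leaving the tree is 6-8 (9); add 6.
Step 2: cheapest edge leaving the tree is 1-6 (4); add 1.
Step 3: cheapest edge leaving the tree is 1-5 (1); add 5.
Step 4: cheapest edge leaving the tree is 6-7 (6); add 7.
Step 5: cheapest edge leaving the tree is 2-7 (5); add 2.
Step 6: cheapest edge leaving the tree is 3-7 (5); add 3.
Step 7: cheapest edge leaving the tree is 0-3 (3); add 0.
Step 8: cheapest edge leaving the tree is 4-5 (9); add 4.
MST edges: 6-8, 1-6, 1-5, 6-7, 2-7, 3-7, 0-3, 4-5; total weight 9+4+1+6+5+5+3+9 = 42.

42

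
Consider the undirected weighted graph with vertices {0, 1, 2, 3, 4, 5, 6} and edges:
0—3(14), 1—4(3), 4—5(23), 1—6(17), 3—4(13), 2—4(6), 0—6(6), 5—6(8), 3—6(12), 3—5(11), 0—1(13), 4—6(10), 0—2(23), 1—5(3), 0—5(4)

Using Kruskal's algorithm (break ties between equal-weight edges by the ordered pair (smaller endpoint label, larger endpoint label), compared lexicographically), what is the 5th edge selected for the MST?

Kruskal: consider edges lightest-first.
1—4 (3): add — endpoints in different components.
1—5 (3): add — endpoints in different components.
0—5 (4): add — endpoints in different components.
0—6 (6): add — endpoints in different components.
2—4 (6): add — endpoints in different components.
5—6 (8): skip — 5 and 6 already connected.
4—6 (10): skip — 4 and 6 already connected.
3—5 (11): add — endpoints in different components.
The 5th edge added is 2—4.

2-4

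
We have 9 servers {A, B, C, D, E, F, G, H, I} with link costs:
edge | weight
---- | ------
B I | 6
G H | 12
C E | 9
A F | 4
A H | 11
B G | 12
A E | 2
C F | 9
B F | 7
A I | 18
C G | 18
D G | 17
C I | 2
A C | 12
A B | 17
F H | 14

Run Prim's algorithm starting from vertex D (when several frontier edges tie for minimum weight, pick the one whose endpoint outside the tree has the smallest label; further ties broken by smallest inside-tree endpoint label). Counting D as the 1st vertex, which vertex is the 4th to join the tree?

I

Prim's algorithm from D:
Step 1: cheapest edge leaving the tree is D G (17); add G.
Step 2: cheapest edge leaving the tree is B G (12); add B.
Step 3: cheapest edge leaving the tree is B I (6); add I.
Step 4: cheapest edge leaving the tree is C I (2); add C.
Step 5: cheapest edge leaving the tree is B F (7); add F.
Step 6: cheapest edge leaving the tree is A F (4); add A.
Step 7: cheapest edge leaving the tree is A E (2); add E.
Step 8: cheapest edge leaving the tree is A H (11); add H.
Vertex order: D, G, B, I, C, F, A, E, H. The 4th vertex is I.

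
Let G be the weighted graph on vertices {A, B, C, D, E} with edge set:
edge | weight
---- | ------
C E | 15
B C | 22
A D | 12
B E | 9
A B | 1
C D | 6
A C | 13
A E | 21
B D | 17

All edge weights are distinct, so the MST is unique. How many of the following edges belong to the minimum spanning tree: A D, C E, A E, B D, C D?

2

Sort edges by weight, then run Kruskal:
A B (1): add — endpoints in different components.
C D (6): add — endpoints in different components.
B E (9): add — endpoints in different components.
A D (12): add — endpoints in different components.
MST edge set: {A B, C D, B E, A D}.
Of the listed edges, {A D, C D} are in the MST → 2.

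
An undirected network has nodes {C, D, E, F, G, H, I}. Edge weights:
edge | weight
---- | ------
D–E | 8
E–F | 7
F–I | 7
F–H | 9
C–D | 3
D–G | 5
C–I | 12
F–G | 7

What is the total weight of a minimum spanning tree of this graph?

38

Prim's algorithm from F:
Step 1: frontier [E–F 7, F–G 7, F–I 7, F–H 9] → take E–F (7); add E.
Step 2: frontier [D–E 8, F–G 7, F–I 7, F–H 9] → take F–G (7); add G.
Step 3: frontier [D–E 8, F–I 7, F–H 9, D–G 5] → take D–G (5); add D.
Step 4: frontier [C–D 3, F–I 7, F–H 9] → take C–D (3); add C.
Step 5: frontier [C–I 12, F–I 7, F–H 9] → take F–I (7); add I.
Step 6: frontier [F–H 9] → take F–H (9); add H.
MST edges: E–F, F–G, D–G, C–D, F–I, F–H; total weight 7+7+5+3+7+9 = 38.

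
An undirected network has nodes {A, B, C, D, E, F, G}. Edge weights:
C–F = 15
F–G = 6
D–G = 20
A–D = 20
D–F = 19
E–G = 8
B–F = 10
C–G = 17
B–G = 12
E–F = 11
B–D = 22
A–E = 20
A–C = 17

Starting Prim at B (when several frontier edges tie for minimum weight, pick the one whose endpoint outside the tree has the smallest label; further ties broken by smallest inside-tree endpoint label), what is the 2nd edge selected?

F-G

Prim's algorithm from B:
Step 1: frontier [B–F 10, B–G 12, B–D 22] → take B–F (10); add F.
Step 2: frontier [B–G 12, B–D 22, F–G 6, E–F 11, C–F 15, D–F 19] → take F–G (6); add G.
Step 3: frontier [B–D 22, E–F 11, C–F 15, D–F 19, E–G 8, C–G 17, D–G 20] → take E–G (8); add E.
Step 4: frontier [B–D 22, A–E 20, C–F 15, D–F 19, C–G 17, D–G 20] → take C–F (15); add C.
Step 5: frontier [B–D 22, A–C 17, A–E 20, D–F 19, D–G 20] → take A–C (17); add A.
Step 6: frontier [A–D 20, B–D 22, D–F 19, D–G 20] → take D–F (19); add D.
The 2nd edge added is F–G.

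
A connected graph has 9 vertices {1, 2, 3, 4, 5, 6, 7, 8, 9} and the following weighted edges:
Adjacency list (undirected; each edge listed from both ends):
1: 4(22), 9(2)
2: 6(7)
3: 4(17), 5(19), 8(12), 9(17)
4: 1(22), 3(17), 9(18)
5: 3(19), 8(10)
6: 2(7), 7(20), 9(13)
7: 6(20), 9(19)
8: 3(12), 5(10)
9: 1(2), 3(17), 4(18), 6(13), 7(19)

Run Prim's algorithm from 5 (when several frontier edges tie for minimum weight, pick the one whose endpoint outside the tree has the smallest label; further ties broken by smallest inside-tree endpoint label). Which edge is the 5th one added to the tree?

1-9

Prim, starting at 5.
Step 1: frontier [5—8 10, 3—5 19] → take 5—8 (10); add 8.
Step 2: frontier [3—5 19, 3—8 12] → take 3—8 (12); add 3.
Step 3: frontier [3—4 17, 3—9 17] → take 3—4 (17); add 4.
Step 4: frontier [3—9 17, 4—9 18, 1—4 22] → take 3—9 (17); add 9.
Step 5: frontier [1—4 22, 1—9 2, 6—9 13, 7—9 19] → take 1—9 (2); add 1.
Step 6: frontier [6—9 13, 7—9 19] → take 6—9 (13); add 6.
Step 7: frontier [2—6 7, 6—7 20, 7—9 19] → take 2—6 (7); add 2.
Step 8: frontier [6—7 20, 7—9 19] → take 7—9 (19); add 7.
The 5th edge added is 1—9.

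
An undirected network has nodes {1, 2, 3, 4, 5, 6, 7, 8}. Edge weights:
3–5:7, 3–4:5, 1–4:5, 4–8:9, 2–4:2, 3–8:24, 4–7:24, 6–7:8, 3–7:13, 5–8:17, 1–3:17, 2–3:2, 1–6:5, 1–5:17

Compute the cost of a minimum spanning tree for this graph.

Kruskal's algorithm — process edges by increasing weight (ties by edge label):
2–3 (2): add — endpoints in different components.
2–4 (2): add — endpoints in different components.
1–4 (5): add — endpoints in different components.
1–6 (5): add — endpoints in different components.
3–4 (5): skip — 3 and 4 already connected.
3–5 (7): add — endpoints in different components.
6–7 (8): add — endpoints in different components.
4–8 (9): add — endpoints in different components.
MST edges: 2–3, 2–4, 1–4, 1–6, 3–5, 6–7, 4–8; total weight 2+2+5+5+7+8+9 = 38.

38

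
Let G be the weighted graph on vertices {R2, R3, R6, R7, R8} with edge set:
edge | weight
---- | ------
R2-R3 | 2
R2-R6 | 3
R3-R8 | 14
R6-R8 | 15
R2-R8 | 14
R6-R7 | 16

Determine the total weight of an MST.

Grow the tree from R8 using Prim:
Step 1: frontier [R2-R8 14, R3-R8 14, R6-R8 15] → take R2-R8 (14); add R2.
Step 2: frontier [R2-R3 2, R2-R6 3, R3-R8 14, R6-R8 15] → take R2-R3 (2); add R3.
Step 3: frontier [R2-R6 3, R6-R8 15] → take R2-R6 (3); add R6.
Step 4: frontier [R6-R7 16] → take R6-R7 (16); add R7.
MST edges: R2-R8, R2-R3, R2-R6, R6-R7; total weight 14+2+3+16 = 35.

35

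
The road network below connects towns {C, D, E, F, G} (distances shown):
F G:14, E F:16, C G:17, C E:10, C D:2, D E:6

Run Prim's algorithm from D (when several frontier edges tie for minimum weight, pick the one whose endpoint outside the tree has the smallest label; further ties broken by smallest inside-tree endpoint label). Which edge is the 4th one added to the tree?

Grow the tree from D using Prim:
Step 1: cheapest edge leaving the tree is C D (2); add C.
Step 2: cheapest edge leaving the tree is D E (6); add E.
Step 3: cheapest edge leaving the tree is E F (16); add F.
Step 4: cheapest edge leaving the tree is F G (14); add G.
The 4th edge added is F G.

F-G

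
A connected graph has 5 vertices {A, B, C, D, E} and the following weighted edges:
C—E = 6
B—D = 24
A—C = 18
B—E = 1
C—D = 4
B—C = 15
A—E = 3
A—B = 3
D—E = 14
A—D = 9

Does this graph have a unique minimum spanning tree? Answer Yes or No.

No

Sort edges by weight, then run Kruskal:
B—E (1): add — endpoints in different components.
A—B (3): add — endpoints in different components.
A—E (3): skip — A and E already connected.
C—D (4): add — endpoints in different components.
C—E (6): add — endpoints in different components.
Non-tree edge A—E has weight 3, equal to the heaviest edge on its tree cycle — swapping gives another MST of the same weight. Not unique.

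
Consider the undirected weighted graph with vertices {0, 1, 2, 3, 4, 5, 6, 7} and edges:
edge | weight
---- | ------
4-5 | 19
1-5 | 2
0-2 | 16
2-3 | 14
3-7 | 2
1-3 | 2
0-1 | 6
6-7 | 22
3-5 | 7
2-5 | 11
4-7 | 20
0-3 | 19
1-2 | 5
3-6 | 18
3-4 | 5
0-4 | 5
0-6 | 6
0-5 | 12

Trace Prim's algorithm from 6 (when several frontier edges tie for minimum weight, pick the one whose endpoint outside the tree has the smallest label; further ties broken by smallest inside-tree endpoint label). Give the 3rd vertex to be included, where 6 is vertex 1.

4

Prim, starting at 6.
Step 1: cheapest edge leaving the tree is 0-6 (6); add 0.
Step 2: cheapest edge leaving the tree is 0-4 (5); add 4.
Step 3: cheapest edge leaving the tree is 3-4 (5); add 3.
Step 4: cheapest edge leaving the tree is 1-3 (2); add 1.
Step 5: cheapest edge leaving the tree is 1-5 (2); add 5.
Step 6: cheapest edge leaving the tree is 3-7 (2); add 7.
Step 7: cheapest edge leaving the tree is 1-2 (5); add 2.
Vertex order: 6, 0, 4, 3, 1, 5, 7, 2. The 3rd vertex is 4.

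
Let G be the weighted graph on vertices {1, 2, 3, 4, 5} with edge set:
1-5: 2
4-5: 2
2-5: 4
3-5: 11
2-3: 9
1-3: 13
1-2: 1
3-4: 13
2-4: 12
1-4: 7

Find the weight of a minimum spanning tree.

Prim's algorithm from 3:
Step 1: cheapest edge leaving the tree is 2-3 (9); add 2.
Step 2: cheapest edge leaving the tree is 1-2 (1); add 1.
Step 3: cheapest edge leaving the tree is 1-5 (2); add 5.
Step 4: cheapest edge leaving the tree is 4-5 (2); add 4.
MST edges: 2-3, 1-2, 1-5, 4-5; total weight 9+1+2+2 = 14.

14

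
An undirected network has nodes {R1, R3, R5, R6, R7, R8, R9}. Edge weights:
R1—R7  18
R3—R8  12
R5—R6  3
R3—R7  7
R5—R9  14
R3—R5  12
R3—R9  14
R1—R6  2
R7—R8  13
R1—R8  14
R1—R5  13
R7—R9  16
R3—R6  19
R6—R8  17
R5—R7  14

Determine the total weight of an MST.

Kruskal: consider edges lightest-first.
R1—R6 (2): add. Components now {R1,R6} {R8} {R5} {R9} {R3} {R7}
R5—R6 (3): add. Components now {R1,R5,R6} {R8} {R9} {R3} {R7}
R3—R7 (7): add. Components now {R1,R5,R6} {R8} {R9} {R3,R7}
R3—R5 (12): add. Components now {R1,R3,R5,R6,R7} {R8} {R9}
R3—R8 (12): add. Components now {R1,R3,R5,R6,R7,R8} {R9}
R1—R5 (13): skip — R1 and R5 already connected.
R7—R8 (13): skip — R8 and R7 already connected.
R1—R8 (14): skip — R1 and R8 already connected.
R3—R9 (14): add. Components now {R1,R3,R5,R6,R7,R8,R9}
MST edges: R1—R6, R5—R6, R3—R7, R3—R5, R3—R8, R3—R9; total weight 2+3+7+12+12+14 = 50.

50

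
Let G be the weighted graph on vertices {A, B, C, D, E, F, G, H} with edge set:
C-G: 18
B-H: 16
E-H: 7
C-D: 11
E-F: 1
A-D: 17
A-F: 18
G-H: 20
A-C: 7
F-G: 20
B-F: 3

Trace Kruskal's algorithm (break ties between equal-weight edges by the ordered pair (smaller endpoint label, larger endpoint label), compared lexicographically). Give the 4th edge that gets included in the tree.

E-H

Kruskal: consider edges lightest-first.
E-F (1): add — endpoints in different components.
B-F (3): add — endpoints in different components.
A-C (7): add — endpoints in different components.
E-H (7): add — endpoints in different components.
C-D (11): add — endpoints in different components.
B-H (16): skip — B and H already connected.
A-D (17): skip — A and D already connected.
A-F (18): add — endpoints in different components.
C-G (18): add — endpoints in different components.
The 4th edge added is E-H.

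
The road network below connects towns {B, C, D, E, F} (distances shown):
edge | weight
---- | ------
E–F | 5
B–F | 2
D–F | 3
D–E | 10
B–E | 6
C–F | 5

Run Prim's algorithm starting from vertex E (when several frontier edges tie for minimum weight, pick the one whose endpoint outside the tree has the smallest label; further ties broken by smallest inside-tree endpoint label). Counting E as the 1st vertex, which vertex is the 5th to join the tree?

C

Prim, starting at E.
Step 1: frontier [E–F 5, B–E 6, D–E 10] → take E–F (5); add F.
Step 2: frontier [B–E 6, D–E 10, B–F 2, D–F 3, C–F 5] → take B–F (2); add B.
Step 3: frontier [D–E 10, D–F 3, C–F 5] → take D–F (3); add D.
Step 4: frontier [C–F 5] → take C–F (5); add C.
Vertex order: E, F, B, D, C. The 5th vertex is C.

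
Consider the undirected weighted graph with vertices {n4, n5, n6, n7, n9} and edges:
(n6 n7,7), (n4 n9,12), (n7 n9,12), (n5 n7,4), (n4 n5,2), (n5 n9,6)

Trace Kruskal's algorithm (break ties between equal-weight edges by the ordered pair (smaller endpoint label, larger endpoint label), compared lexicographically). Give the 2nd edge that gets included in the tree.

Sort edges by weight, then run Kruskal:
n4 n5 (2): add. Components now {n4,n5} {n9} {n6} {n7}
n5 n7 (4): add. Components now {n4,n5,n7} {n9} {n6}
n5 n9 (6): add. Components now {n4,n5,n7,n9} {n6}
n6 n7 (7): add. Components now {n4,n5,n6,n7,n9}
The 2nd edge added is n5 n7.

n5-n7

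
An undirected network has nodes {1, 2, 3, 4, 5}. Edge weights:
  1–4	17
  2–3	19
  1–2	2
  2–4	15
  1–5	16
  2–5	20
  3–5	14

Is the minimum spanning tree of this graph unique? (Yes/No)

Yes

Kruskal's algorithm — process edges by increasing weight (ties by edge label):
1–2 (2): add — endpoints in different components.
3–5 (14): add — endpoints in different components.
2–4 (15): add — endpoints in different components.
1–5 (16): add — endpoints in different components.
Every non-tree edge has weight strictly greater than the heaviest edge on the tree path between its endpoints, so the MST is unique.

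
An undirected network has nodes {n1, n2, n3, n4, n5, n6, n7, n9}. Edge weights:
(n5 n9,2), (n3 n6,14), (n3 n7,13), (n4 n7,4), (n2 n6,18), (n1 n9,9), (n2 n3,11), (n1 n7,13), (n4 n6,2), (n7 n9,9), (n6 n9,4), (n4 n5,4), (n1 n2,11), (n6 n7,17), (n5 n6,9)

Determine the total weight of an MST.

Grow the tree from n7 using Prim:
Step 1: cheapest edge leaving the tree is n4 n7 (4); add n4.
Step 2: cheapest edge leaving the tree is n4 n6 (2); add n6.
Step 3: cheapest edge leaving the tree is n4 n5 (4); add n5.
Step 4: cheapest edge leaving the tree is n5 n9 (2); add n9.
Step 5: cheapest edge leaving the tree is n1 n9 (9); add n1.
Step 6: cheapest edge leaving the tree is n1 n2 (11); add n2.
Step 7: cheapest edge leaving the tree is n2 n3 (11); add n3.
MST edges: n4 n7, n4 n6, n4 n5, n5 n9, n1 n9, n1 n2, n2 n3; total weight 4+2+4+2+9+11+11 = 43.

43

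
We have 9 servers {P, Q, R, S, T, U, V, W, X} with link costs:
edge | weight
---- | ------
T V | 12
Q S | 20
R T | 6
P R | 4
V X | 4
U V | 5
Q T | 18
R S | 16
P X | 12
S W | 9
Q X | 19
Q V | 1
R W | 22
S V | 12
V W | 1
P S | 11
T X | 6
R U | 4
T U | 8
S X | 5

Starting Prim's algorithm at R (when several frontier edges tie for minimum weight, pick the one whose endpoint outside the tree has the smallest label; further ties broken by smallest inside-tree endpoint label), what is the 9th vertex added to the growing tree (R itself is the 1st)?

T

Prim, starting at R.
Step 1: cheapest edge leaving the tree is P R (4); add P.
Step 2: cheapest edge leaving the tree is R U (4); add U.
Step 3: cheapest edge leaving the tree is U V (5); add V.
Step 4: cheapest edge leaving the tree is Q V (1); add Q.
Step 5: cheapest edge leaving the tree is V W (1); add W.
Step 6: cheapest edge leaving the tree is V X (4); add X.
Step 7: cheapest edge leaving the tree is S X (5); add S.
Step 8: cheapest edge leaving the tree is R T (6); add T.
Vertex order: R, P, U, V, Q, W, X, S, T. The 9th vertex is T.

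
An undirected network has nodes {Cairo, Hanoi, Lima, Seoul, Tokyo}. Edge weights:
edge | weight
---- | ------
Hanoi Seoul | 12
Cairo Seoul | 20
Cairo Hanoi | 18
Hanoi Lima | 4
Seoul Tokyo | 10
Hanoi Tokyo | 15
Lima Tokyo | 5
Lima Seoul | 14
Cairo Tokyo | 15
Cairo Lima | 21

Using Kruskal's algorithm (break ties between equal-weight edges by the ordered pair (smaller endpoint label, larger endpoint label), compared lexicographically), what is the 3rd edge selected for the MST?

Sort edges by weight, then run Kruskal:
Hanoi Lima (4): add — endpoints in different components.
Lima Tokyo (5): add — endpoints in different components.
Seoul Tokyo (10): add — endpoints in different components.
Hanoi Seoul (12): skip — Seoul and Hanoi already connected.
Lima Seoul (14): skip — Lima and Seoul already connected.
Cairo Tokyo (15): add — endpoints in different components.
The 3rd edge added is Seoul Tokyo.

Seoul-Tokyo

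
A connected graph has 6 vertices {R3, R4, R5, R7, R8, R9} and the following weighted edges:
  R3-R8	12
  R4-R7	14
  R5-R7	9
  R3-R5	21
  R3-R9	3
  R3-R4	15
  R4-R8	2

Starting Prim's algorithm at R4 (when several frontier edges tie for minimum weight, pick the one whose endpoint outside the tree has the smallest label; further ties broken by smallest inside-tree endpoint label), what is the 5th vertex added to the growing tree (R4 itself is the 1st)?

R7

Grow the tree from R4 using Prim:
Step 1: cheapest edge leaving the tree is R4-R8 (2); add R8.
Step 2: cheapest edge leaving the tree is R3-R8 (12); add R3.
Step 3: cheapest edge leaving the tree is R3-R9 (3); add R9.
Step 4: cheapest edge leaving the tree is R4-R7 (14); add R7.
Step 5: cheapest edge leaving the tree is R5-R7 (9); add R5.
Vertex order: R4, R8, R3, R9, R7, R5. The 5th vertex is R7.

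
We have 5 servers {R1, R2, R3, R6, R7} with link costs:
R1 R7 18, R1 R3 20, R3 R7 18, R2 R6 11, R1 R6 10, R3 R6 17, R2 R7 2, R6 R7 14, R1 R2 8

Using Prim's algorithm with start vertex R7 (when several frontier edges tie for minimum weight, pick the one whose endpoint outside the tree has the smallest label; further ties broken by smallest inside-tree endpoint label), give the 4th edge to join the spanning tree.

R3-R6

Prim's algorithm from R7:
Step 1: cheapest edge leaving the tree is R2 R7 (2); add R2.
Step 2: cheapest edge leaving the tree is R1 R2 (8); add R1.
Step 3: cheapest edge leaving the tree is R1 R6 (10); add R6.
Step 4: cheapest edge leaving the tree is R3 R6 (17); add R3.
The 4th edge added is R3 R6.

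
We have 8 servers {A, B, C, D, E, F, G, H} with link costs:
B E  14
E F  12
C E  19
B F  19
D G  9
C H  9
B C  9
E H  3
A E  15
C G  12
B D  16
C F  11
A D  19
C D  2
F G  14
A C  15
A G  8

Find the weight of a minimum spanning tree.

Kruskal's algorithm — process edges by increasing weight (ties by edge label):
C D (2): add — endpoints in different components.
E H (3): add — endpoints in different components.
A G (8): add — endpoints in different components.
B C (9): add — endpoints in different components.
C H (9): add — endpoints in different components.
D G (9): add — endpoints in different components.
C F (11): add — endpoints in different components.
MST edges: C D, E H, A G, B C, C H, D G, C F; total weight 2+3+8+9+9+9+11 = 51.

51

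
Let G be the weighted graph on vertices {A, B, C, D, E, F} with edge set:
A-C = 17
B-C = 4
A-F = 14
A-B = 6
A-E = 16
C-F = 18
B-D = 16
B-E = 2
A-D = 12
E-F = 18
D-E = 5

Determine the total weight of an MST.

Grow the tree from E using Prim:
Step 1: frontier [B-E 2, D-E 5, A-E 16, E-F 18] → take B-E (2); add B.
Step 2: frontier [B-C 4, A-B 6, B-D 16, D-E 5, A-E 16, E-F 18] → take B-C (4); add C.
Step 3: frontier [A-B 6, B-D 16, A-C 17, C-F 18, D-E 5, A-E 16, E-F 18] → take D-E (5); add D.
Step 4: frontier [A-B 6, A-C 17, C-F 18, A-D 12, A-E 16, E-F 18] → take A-B (6); add A.
Step 5: frontier [A-F 14, C-F 18, E-F 18] → take A-F (14); add F.
MST edges: B-E, B-C, D-E, A-B, A-F; total weight 2+4+5+6+14 = 31.

31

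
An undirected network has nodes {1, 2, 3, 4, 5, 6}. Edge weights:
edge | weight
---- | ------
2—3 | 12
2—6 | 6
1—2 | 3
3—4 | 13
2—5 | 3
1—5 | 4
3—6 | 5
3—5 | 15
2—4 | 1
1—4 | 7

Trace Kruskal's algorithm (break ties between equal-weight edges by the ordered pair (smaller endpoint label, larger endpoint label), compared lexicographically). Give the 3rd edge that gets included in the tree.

2-5

Kruskal: consider edges lightest-first.
2—4 (1): add — endpoints in different components.
1—2 (3): add — endpoints in different components.
2—5 (3): add — endpoints in different components.
1—5 (4): skip — 1 and 5 already connected.
3—6 (5): add — endpoints in different components.
2—6 (6): add — endpoints in different components.
The 3rd edge added is 2—5.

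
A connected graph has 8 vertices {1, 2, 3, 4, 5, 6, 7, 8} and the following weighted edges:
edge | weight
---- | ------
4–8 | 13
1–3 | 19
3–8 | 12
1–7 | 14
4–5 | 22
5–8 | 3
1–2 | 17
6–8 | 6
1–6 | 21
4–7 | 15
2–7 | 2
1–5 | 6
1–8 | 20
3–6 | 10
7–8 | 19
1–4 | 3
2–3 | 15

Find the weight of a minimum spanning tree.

44

Prim's algorithm from 2:
Step 1: cheapest edge leaving the tree is 2–7 (2); add 7.
Step 2: cheapest edge leaving the tree is 1–7 (14); add 1.
Step 3: cheapest edge leaving the tree is 1–4 (3); add 4.
Step 4: cheapest edge leaving the tree is 1–5 (6); add 5.
Step 5: cheapest edge leaving the tree is 5–8 (3); add 8.
Step 6: cheapest edge leaving the tree is 6–8 (6); add 6.
Step 7: cheapest edge leaving the tree is 3–6 (10); add 3.
MST edges: 2–7, 1–7, 1–4, 1–5, 5–8, 6–8, 3–6; total weight 2+14+3+6+3+6+10 = 44.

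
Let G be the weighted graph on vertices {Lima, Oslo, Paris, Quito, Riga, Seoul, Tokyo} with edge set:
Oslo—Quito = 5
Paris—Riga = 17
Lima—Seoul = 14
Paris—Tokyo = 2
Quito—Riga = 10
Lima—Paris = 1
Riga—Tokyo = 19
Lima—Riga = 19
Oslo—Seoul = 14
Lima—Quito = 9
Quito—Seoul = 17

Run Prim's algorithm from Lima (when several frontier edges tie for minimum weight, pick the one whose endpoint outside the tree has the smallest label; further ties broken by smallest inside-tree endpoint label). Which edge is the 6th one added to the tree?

Prim's algorithm from Lima:
Step 1: frontier [Lima—Paris 1, Lima—Quito 9, Lima—Seoul 14, Lima—Riga 19] → take Lima—Paris (1); add Paris.
Step 2: frontier [Lima—Quito 9, Lima—Seoul 14, Lima—Riga 19, Paris—Tokyo 2, Paris—Riga 17] → take Paris—Tokyo (2); add Tokyo.
Step 3: frontier [Lima—Quito 9, Lima—Seoul 14, Lima—Riga 19, Paris—Riga 17, Riga—Tokyo 19] → take Lima—Quito (9); add Quito.
Step 4: frontier [Lima—Seoul 14, Lima—Riga 19, Paris—Riga 17, Oslo—Quito 5, Quito—Riga 10, Quito—Seoul 17, Riga—Tokyo 19] → take Oslo—Quito (5); add Oslo.
Step 5: frontier [Lima—Seoul 14, Lima—Riga 19, Oslo—Seoul 14, Paris—Riga 17, Quito—Riga 10, Quito—Seoul 17, Riga—Tokyo 19] → take Quito—Riga (10); add Riga.
Step 6: frontier [Lima—Seoul 14, Oslo—Seoul 14, Quito—Seoul 17] → take Lima—Seoul (14); add Seoul.
The 6th edge added is Lima—Seoul.

Lima-Seoul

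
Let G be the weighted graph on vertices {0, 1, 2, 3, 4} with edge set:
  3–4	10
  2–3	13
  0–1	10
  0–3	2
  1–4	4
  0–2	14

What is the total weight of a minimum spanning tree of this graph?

29

Sort edges by weight, then run Kruskal:
0–3 (2): add. Components now {0,3} {1} {2} {4}
1–4 (4): add. Components now {0,3} {1,4} {2}
0–1 (10): add. Components now {0,1,3,4} {2}
3–4 (10): skip — 3 and 4 already connected.
2–3 (13): add. Components now {0,1,2,3,4}
MST edges: 0–3, 1–4, 0–1, 2–3; total weight 2+4+10+13 = 29.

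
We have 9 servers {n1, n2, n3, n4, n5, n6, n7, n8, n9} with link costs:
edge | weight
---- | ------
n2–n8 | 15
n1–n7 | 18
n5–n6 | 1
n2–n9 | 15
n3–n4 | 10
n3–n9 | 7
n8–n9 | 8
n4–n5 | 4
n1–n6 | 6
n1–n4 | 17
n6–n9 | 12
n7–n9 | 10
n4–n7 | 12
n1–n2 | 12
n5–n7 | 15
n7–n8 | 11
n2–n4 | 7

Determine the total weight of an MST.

53

Kruskal: consider edges lightest-first.
n5–n6 (1): add — endpoints in different components.
n4–n5 (4): add — endpoints in different components.
n1–n6 (6): add — endpoints in different components.
n2–n4 (7): add — endpoints in different components.
n3–n9 (7): add — endpoints in different components.
n8–n9 (8): add — endpoints in different components.
n3–n4 (10): add — endpoints in different components.
n7–n9 (10): add — endpoints in different components.
MST edges: n5–n6, n4–n5, n1–n6, n2–n4, n3–n9, n8–n9, n3–n4, n7–n9; total weight 1+4+6+7+7+8+10+10 = 53.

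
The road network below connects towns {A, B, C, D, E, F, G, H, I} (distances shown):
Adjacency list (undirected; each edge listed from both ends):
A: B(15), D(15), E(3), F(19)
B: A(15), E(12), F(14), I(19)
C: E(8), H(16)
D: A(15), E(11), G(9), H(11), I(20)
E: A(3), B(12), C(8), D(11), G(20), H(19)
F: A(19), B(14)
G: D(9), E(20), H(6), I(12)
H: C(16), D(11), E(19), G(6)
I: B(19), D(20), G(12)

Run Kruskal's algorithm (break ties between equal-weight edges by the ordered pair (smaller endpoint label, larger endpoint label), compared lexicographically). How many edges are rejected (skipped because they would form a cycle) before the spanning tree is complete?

Sort edges by weight, then run Kruskal:
A—E (3): add — endpoints in different components.
G—H (6): add — endpoints in different components.
C—E (8): add — endpoints in different components.
D—G (9): add — endpoints in different components.
D—E (11): add — endpoints in different components.
D—H (11): skip — D and H already connected.
B—E (12): add — endpoints in different components.
G—I (12): add — endpoints in different components.
B—F (14): add — endpoints in different components.
Edges rejected before the tree was complete: 1.

1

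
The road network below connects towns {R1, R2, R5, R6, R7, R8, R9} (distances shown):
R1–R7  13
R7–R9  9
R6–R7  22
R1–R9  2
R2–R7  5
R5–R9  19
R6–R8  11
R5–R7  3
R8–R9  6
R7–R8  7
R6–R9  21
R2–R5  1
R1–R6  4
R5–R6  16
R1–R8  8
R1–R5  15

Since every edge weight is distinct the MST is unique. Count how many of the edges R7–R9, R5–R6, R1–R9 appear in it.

Sort edges by weight, then run Kruskal:
R2–R5 (1): add. Components now {R8} {R7} {R2,R5} {R1} {R6} {R9}
R1–R9 (2): add. Components now {R8} {R7} {R2,R5} {R1,R9} {R6}
R5–R7 (3): add. Components now {R8} {R2,R5,R7} {R1,R9} {R6}
R1–R6 (4): add. Components now {R8} {R2,R5,R7} {R1,R6,R9}
R2–R7 (5): skip — R7 and R2 already connected.
R8–R9 (6): add. Components now {R1,R6,R8,R9} {R2,R5,R7}
R7–R8 (7): add. Components now {R1,R2,R5,R6,R7,R8,R9}
MST edge set: {R2–R5, R1–R9, R5–R7, R1–R6, R8–R9, R7–R8}.
Of the listed edges, {R1–R9} are in the MST → 1.

1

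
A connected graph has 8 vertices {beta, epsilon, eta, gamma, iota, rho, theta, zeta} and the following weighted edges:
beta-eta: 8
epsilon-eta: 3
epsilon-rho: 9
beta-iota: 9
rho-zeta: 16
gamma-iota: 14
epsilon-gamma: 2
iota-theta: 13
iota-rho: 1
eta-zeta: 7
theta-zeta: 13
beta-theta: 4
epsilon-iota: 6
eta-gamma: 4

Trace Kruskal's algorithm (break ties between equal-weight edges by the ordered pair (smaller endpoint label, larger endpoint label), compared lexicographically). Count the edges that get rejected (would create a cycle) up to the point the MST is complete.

Kruskal: consider edges lightest-first.
iota-rho (1): add — endpoints in different components.
epsilon-gamma (2): add — endpoints in different components.
epsilon-eta (3): add — endpoints in different components.
beta-theta (4): add — endpoints in different components.
eta-gamma (4): skip — gamma and eta already connected.
epsilon-iota (6): add — endpoints in different components.
eta-zeta (7): add — endpoints in different components.
beta-eta (8): add — endpoints in different components.
Edges rejected before the tree was complete: 1.

1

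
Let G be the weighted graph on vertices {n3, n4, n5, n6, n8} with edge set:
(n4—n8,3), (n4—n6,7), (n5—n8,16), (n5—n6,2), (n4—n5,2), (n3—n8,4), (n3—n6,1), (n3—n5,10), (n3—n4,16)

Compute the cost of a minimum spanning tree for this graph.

8

Kruskal's algorithm — process edges by increasing weight (ties by edge label):
n3—n6 (1): add. Components now {n8} {n3,n6} {n4} {n5}
n4—n5 (2): add. Components now {n8} {n3,n6} {n4,n5}
n5—n6 (2): add. Components now {n8} {n3,n4,n5,n6}
n4—n8 (3): add. Components now {n3,n4,n5,n6,n8}
MST edges: n3—n6, n4—n5, n5—n6, n4—n8; total weight 1+2+2+3 = 8.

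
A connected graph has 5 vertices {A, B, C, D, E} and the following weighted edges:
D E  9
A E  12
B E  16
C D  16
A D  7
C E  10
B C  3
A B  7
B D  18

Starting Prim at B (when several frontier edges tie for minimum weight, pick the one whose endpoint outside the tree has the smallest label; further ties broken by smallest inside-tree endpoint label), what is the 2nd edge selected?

A-B

Prim, starting at B.
Step 1: cheapest edge leaving the tree is B C (3); add C.
Step 2: cheapest edge leaving the tree is A B (7); add A.
Step 3: cheapest edge leaving the tree is A D (7); add D.
Step 4: cheapest edge leaving the tree is D E (9); add E.
The 2nd edge added is A B.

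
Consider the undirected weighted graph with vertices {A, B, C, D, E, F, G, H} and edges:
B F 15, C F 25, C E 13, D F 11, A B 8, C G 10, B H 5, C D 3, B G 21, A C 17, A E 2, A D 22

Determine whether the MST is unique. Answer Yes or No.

Kruskal: consider edges lightest-first.
A E (2): add — endpoints in different components.
C D (3): add — endpoints in different components.
B H (5): add — endpoints in different components.
A B (8): add — endpoints in different components.
C G (10): add — endpoints in different components.
D F (11): add — endpoints in different components.
C E (13): add — endpoints in different components.
Every non-tree edge has weight strictly greater than the heaviest edge on the tree path between its endpoints, so the MST is unique.

Yes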